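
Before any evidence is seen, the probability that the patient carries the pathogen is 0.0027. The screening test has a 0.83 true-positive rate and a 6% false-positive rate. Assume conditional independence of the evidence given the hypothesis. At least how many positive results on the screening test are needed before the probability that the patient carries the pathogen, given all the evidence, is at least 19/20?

Prior odds: 0.0027 ÷ 0.9973 = 27/9973.
Likelihood ratio of a positive result = 0.83/0.06 = 83/6.
Target odds: 0.95 ÷ 0.05 = 19.
Need (27/9973) × (83/6)ⁿ ≥ 19, i.e. (83/6)ⁿ ≥ 189487/27.
(83/6)³ = 571787/216 falls short of 189487/27 but (83/6)⁴ = 47458321/1296 reaches it, so n = 4.

4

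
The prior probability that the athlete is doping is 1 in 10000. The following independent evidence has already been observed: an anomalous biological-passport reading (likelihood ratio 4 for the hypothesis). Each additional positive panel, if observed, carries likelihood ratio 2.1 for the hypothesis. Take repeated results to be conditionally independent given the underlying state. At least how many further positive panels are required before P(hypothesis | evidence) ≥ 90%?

14

Prior odds = 0.0001/0.9999 = 1/9999.
Bayes factor of the evidence already in hand = 4.
Odds after that evidence = (1/9999) × 4 = 4/9999.
Target odds = 0.9/0.1 = 9.
Need 2.1ⁿ ≥ 9 ÷ (4/9999) = 22497.75.
2.1¹³ ≈15447.2 falls short of 22497.75 but 2.1¹⁴ ≈32439.2 reaches it, so n = 14.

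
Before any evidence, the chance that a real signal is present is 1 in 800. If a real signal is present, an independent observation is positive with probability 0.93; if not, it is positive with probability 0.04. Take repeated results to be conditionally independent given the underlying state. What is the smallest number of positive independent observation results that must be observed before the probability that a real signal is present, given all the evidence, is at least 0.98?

4

Prior odds = 0.00125/0.99875 = 1/799.
Likelihood ratio of a positive = 0.93/0.04 = 23.25.
Target odds: 0.98 ÷ 0.02 = 49.
Need (1/799) × 23.25ⁿ ≥ 49, i.e. 23.25ⁿ ≥ 39151.
23.25³ = 804357/64 falls short of 39151 but 23.25⁴ = 74805201/256 reaches it, so n = 4.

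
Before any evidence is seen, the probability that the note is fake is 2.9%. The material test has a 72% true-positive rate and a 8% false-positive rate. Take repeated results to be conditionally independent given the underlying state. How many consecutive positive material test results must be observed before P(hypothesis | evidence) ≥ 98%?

4

Prior odds = 0.029/0.971 = 29/971.
Likelihood ratio of a positive result = 0.72/0.08 = 9.
Target odds: 0.98 ÷ 0.02 = 49.
Need (29/971) × 9ⁿ ≥ 49, i.e. 9ⁿ ≥ 47579/29.
9³ = 729 falls short of 47579/29 but 9⁴ = 6561 reaches it, so n = 4.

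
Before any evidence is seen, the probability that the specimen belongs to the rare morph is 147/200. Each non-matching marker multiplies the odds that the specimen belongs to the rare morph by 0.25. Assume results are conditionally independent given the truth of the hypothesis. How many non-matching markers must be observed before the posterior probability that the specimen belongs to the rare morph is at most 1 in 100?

Prior odds = 0.735/0.265 = 147/53.
Likelihood ratio per non-matching marker = 0.25.
Target odds: 0.01 ÷ 0.99 = 1/99.
Need (147/53) × 0.25ⁿ ≤ 1/99, i.e. 0.25ⁿ ≤ 53/14553.
0.25⁴ = 0.00390625 is still above 53/14553 but 0.25⁵ = 1/1024 is at or below it, so n = 5.

5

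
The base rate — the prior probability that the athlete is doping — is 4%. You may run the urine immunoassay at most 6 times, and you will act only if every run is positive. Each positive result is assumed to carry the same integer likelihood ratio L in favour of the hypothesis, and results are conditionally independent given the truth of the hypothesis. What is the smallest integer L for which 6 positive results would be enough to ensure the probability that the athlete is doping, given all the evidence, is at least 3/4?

Prior odds = 0.04/0.96 = 1/24.
Target odds = 0.75/0.25 = 3.
Need L⁶ ≥ 3 ÷ (1/24) = 72.
2⁶ = 64 < 72 ≤ 729 = 3⁶, so L = 3.

3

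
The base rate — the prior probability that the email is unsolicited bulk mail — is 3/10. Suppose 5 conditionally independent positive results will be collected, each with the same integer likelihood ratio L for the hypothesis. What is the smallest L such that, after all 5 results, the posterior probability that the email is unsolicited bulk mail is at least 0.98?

Prior odds = 0.3/0.7 = 3/7.
Target odds = 0.98/0.02 = 49.
Need L⁵ ≥ 49 ÷ (3/7) = 343/3.
2⁵ = 32 < 343/3 ≤ 243 = 3⁵, so L = 3.

3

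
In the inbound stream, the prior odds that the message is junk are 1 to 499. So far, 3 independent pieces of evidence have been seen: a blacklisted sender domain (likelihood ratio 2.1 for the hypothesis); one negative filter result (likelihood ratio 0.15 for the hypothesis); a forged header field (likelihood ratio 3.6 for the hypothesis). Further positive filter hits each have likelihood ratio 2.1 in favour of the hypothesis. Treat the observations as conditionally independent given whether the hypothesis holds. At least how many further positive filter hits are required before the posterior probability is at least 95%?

13

Prior odds = 1/499.
Combined Bayes factor of the evidence already in hand = 2.1 × 0.15 × 3.6 = 1.134.
Odds after that evidence = (1/499) × 1.134 = 567/249500.
Target odds = 0.95/0.05 = 19.
Need 2.1ⁿ ≥ 19 ÷ (567/249500) = 4740500/567.
2.1¹² ≈7355.83 falls short of 4740500/567 but 2.1¹³ ≈15447.2 reaches it, so n = 13.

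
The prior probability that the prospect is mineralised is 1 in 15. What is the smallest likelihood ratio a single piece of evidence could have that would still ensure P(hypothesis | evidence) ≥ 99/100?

Prior odds = (1/15)/(14/15) = 1/14.
Target odds = 0.99/0.01 = 99.
Required Bayes factor = 99 ÷ (1/14) = 1386.

1386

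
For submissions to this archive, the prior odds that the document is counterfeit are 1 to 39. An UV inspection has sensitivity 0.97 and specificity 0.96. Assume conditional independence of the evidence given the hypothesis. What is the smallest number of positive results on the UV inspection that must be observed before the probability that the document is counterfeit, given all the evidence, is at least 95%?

3

Prior odds = 1/39.
False-positive rate = 1 − 0.96 = 0.04; likelihood ratio of a positive = 0.97/0.04 = 24.25.
Target posterior odds = 0.95/0.05 = 19.
Require 24.25ⁿ ≥ 19 ÷ (1/39) = 741.
24.25² = 588.0625 falls short of 741 but 24.25³ = 912673/64 reaches it, so n = 3.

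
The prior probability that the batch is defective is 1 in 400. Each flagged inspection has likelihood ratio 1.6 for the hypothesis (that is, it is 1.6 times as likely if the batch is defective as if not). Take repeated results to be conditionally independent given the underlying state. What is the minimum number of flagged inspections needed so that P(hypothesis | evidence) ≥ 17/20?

Prior odds = 0.0025/0.9975 = 1/399.
Likelihood ratio per flagged inspection = 1.6.
Target posterior odds = 0.85/0.15 = 17/3.
Require 1.6ⁿ ≥ 17/3 ÷ (1/399) = 2261.
1.6¹⁶ ≈1844.67 falls short of 2261 but 1.6¹⁷ ≈2951.48 reaches it, so n = 17.

17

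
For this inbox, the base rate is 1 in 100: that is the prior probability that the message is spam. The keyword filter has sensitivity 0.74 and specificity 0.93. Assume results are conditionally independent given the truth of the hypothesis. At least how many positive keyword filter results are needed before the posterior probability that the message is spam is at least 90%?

3

Prior odds = 0.01/0.99 = 1/99.
False-positive rate = 1 − 0.93 = 0.07; likelihood ratio of a positive = 0.74/0.07 = 74/7.
Target posterior odds = 0.9/0.1 = 9.
Require (74/7)ⁿ ≥ 9 ÷ (1/99) = 891.
(74/7)² = 5476/49 falls short of 891 but (74/7)³ = 405224/343 reaches it, so n = 3.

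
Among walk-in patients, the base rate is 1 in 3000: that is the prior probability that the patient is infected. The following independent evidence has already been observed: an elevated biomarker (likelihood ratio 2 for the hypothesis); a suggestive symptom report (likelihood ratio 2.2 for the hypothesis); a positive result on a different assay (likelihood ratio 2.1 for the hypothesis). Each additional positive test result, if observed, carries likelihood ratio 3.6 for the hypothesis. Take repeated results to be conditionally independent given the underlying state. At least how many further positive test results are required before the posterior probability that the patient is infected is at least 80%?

6

Prior odds = (1/3000)/(2999/3000) = 1/2999.
Combined Bayes factor of the evidence already in hand = 2 × 2.2 × 2.1 = 9.24.
Odds after that evidence = (1/2999) × 9.24 = 231/74975.
Target odds = 0.8/0.2 = 4.
Need 3.6ⁿ ≥ 4 ÷ (231/74975) = 299900/231.
3.6⁵ = 604.66176 falls short of 299900/231 but 3.6⁶ = 34012224/15625 reaches it, so n = 6.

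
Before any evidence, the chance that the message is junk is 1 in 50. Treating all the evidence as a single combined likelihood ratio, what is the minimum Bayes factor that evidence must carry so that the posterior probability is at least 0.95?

931

Prior odds = 0.02/0.98 = 1/49.
Target odds = 0.95/0.05 = 19.
Required Bayes factor = 19 ÷ (1/49) = 931.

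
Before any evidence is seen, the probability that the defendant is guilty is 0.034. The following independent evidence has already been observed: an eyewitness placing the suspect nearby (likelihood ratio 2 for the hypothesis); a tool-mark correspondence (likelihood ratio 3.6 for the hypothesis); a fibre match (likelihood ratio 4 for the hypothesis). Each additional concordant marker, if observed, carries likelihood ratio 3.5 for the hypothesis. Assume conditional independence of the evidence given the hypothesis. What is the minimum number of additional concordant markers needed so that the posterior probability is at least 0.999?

Prior odds = 0.034/0.966 = 17/483.
Combined Bayes factor of the evidence already in hand = 2 × 3.6 × 4 = 28.8.
Odds after that evidence = (17/483) × 28.8 = 816/805.
Target odds = 0.999/0.001 = 999.
Need 3.5ⁿ ≥ 999 ÷ (816/805) = 268065/272.
3.5⁵ = 525.21875 falls short of 268065/272 but 3.5⁶ = 1838.265625 reaches it, so n = 6.

6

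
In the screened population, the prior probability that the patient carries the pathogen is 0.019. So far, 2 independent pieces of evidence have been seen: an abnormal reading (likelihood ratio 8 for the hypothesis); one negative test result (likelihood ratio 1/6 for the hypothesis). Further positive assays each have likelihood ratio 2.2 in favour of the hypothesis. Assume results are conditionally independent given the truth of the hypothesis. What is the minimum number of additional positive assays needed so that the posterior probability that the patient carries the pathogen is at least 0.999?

14

Prior odds = 0.019/0.981 = 19/981.
Combined Bayes factor of the evidence already in hand = 8 × (1/6) = 4/3.
Odds after that evidence = (19/981) × 4/3 = 76/2943.
Target odds = 0.999/0.001 = 999.
Need 2.2ⁿ ≥ 999 ÷ (76/2943) = 2940057/76.
2.2¹³ ≈28281 falls short of 2940057/76 but 2.2¹⁴ ≈62218.2 reaches it, so n = 14.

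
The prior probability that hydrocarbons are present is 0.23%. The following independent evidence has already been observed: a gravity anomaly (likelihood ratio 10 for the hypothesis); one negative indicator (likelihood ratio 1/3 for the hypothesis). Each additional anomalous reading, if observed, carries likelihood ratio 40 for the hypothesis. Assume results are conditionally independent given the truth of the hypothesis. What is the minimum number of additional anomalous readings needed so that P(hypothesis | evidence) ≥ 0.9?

2

Prior odds = 0.0023/0.9977 = 23/9977.
Combined Bayes factor of the evidence already in hand = 10 × (1/3) = 10/3.
Odds after that evidence = (23/9977) × 10/3 = 230/29931.
Target odds = 0.9/0.1 = 9.
Need 40ⁿ ≥ 9 ÷ (230/29931) = 269379/230.
40¹ = 40 falls short of 269379/230 but 40² = 1600 reaches it, so n = 2.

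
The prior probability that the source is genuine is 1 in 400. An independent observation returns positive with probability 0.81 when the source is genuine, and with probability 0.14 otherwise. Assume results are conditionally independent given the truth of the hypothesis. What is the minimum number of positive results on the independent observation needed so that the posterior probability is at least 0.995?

7

Prior odds: 0.0025 ÷ 0.9975 = 1/399.
Likelihood ratio of a positive result = 0.81/0.14 = 81/14.
Target posterior odds = 0.995/0.005 = 199.
Require (81/14)ⁿ ≥ 199 ÷ (1/399) = 79401.
(81/14)⁶ ≈37509.6 falls short of 79401 but (81/14)⁷ ≈217020 reaches it, so n = 7.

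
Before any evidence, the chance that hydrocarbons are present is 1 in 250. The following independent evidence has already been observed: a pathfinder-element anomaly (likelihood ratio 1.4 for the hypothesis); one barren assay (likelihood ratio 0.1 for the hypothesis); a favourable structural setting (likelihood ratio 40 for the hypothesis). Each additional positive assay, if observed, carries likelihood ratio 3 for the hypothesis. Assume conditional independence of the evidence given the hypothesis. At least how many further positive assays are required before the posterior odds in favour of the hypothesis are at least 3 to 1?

5

Prior odds = 0.004/0.996 = 1/249.
Combined Bayes factor of the evidence already in hand = 1.4 × 0.1 × 40 = 5.6.
Odds after that evidence = (1/249) × 5.6 = 28/1245.
Target odds = 3.
Need 3ⁿ ≥ 3 ÷ (28/1245) = 3735/28.
3⁴ = 81 falls short of 3735/28 but 3⁵ = 243 reaches it, so n = 5.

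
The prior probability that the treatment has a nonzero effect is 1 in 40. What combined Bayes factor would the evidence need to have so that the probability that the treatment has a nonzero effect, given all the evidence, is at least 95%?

Prior odds = 0.025/0.975 = 1/39.
Target odds = 0.95/0.05 = 19.
Required Bayes factor = 19 ÷ (1/39) = 741.

741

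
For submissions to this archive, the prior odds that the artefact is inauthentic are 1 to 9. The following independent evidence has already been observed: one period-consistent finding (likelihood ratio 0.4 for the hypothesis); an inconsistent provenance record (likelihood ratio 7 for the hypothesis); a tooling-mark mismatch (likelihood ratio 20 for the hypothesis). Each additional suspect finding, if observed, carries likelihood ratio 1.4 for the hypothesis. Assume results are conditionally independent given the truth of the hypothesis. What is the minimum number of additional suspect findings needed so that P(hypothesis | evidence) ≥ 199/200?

11

Prior odds = 1/9.
Combined Bayes factor of the evidence already in hand = 0.4 × 7 × 20 = 56.
Odds after that evidence = (1/9) × 56 = 56/9.
Target odds = 0.995/0.005 = 199.
Need 1.4ⁿ ≥ 199 ÷ (56/9) = 1791/56.
1.4¹⁰ = 282475249/9765625 falls short of 1791/56 but 1.4¹¹ ≈40.4957 reaches it, so n = 11.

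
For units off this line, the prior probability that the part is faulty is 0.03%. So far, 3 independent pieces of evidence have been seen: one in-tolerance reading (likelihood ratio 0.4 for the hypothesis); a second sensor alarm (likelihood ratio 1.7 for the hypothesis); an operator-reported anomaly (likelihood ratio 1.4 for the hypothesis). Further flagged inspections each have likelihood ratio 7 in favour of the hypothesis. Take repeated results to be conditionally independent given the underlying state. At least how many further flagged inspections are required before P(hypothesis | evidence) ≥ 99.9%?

8

Prior odds = 0.0003/0.9997 = 3/9997.
Combined Bayes factor of the evidence already in hand = 0.4 × 1.7 × 1.4 = 0.952.
Odds after that evidence = (3/9997) × 0.952 = 357/1249625.
Target odds = 0.999/0.001 = 999.
Need 7ⁿ ≥ 999 ÷ (357/1249625) = 416125125/119.
7⁷ = 823543 falls short of 416125125/119 but 7⁸ = 5764801 reaches it, so n = 8.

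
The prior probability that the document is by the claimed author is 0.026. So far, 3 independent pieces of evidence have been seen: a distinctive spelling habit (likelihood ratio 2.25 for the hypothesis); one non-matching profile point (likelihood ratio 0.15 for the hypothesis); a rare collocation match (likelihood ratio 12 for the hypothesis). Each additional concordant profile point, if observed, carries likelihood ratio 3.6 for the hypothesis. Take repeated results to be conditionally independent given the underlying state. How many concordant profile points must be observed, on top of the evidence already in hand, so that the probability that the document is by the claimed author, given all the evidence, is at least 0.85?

Prior odds = 0.026/0.974 = 13/487.
Combined Bayes factor of the evidence already in hand = 2.25 × 0.15 × 12 = 4.05.
Odds after that evidence = (13/487) × 4.05 = 1053/9740.
Target odds = 0.85/0.15 = 17/3.
Need 3.6ⁿ ≥ 17/3 ÷ (1053/9740) = 165580/3159.
3.6³ = 46.656 falls short of 165580/3159 but 3.6⁴ = 167.9616 reaches it, so n = 4.

4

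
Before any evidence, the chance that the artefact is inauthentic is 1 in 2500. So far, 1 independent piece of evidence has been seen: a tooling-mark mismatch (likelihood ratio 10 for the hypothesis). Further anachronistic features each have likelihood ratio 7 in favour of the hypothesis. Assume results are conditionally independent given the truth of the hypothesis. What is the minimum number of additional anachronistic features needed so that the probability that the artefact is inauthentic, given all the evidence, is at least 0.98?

Prior odds = 0.0004/0.9996 = 1/2499.
Bayes factor of the evidence already in hand = 10.
Odds after that evidence = (1/2499) × 10 = 10/2499.
Target odds = 0.98/0.02 = 49.
Need 7ⁿ ≥ 49 ÷ (10/2499) = 12245.1.
7⁴ = 2401 falls short of 12245.1 but 7⁵ = 16807 reaches it, so n = 5.

5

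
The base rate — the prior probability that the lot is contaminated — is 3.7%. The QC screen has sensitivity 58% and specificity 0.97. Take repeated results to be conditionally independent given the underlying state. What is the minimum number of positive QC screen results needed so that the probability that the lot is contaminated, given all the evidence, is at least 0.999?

4

Prior odds = 0.037/0.963 = 37/963.
False-positive rate = 1 − 0.97 = 0.03; likelihood ratio of a positive = 0.58/0.03 = 58/3.
Target odds: 0.999 ÷ 0.001 = 999.
Require (58/3)ⁿ ≥ 999 ÷ (37/963) = 26001.
(58/3)³ = 195112/27 falls short of 26001 but (58/3)⁴ = 11316496/81 reaches it, so n = 4.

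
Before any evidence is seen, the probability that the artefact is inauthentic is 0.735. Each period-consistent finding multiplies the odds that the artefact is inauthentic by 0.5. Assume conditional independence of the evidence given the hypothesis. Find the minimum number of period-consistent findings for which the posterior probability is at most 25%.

4

Prior odds: 0.735 ÷ 0.265 = 147/53.
Likelihood ratio per period-consistent finding = 0.5.
Target posterior odds = 0.25/0.75 = 1/3.
Need (147/53) × 0.5ⁿ ≤ 1/3, i.e. 0.5ⁿ ≤ 53/441.
0.5³ = 0.125 is still above 53/441 but 0.5⁴ = 0.0625 is at or below it, so n = 4.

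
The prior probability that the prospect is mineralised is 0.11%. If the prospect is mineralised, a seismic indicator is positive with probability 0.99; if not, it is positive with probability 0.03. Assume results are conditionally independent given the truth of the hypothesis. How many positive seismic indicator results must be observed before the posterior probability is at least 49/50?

4

Prior odds: 0.0011 ÷ 0.9989 = 11/9989.
Likelihood ratio of a positive = 0.99/0.03 = 33.
Target posterior odds = 0.98/0.02 = 49.
Need (11/9989) × 33ⁿ ≥ 49, i.e. 33ⁿ ≥ 489461/11.
33³ = 35937 falls short of 489461/11 but 33⁴ = 1185921 reaches it, so n = 4.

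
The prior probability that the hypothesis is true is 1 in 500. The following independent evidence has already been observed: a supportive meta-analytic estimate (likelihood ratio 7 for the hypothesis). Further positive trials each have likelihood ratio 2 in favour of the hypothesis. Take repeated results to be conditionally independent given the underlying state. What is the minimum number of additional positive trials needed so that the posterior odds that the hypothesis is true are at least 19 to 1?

11

Prior odds = 0.002/0.998 = 1/499.
Bayes factor of the evidence already in hand = 7.
Odds after that evidence = (1/499) × 7 = 7/499.
Target odds = 19.
Need 2ⁿ ≥ 19 ÷ (7/499) = 9481/7.
2¹⁰ = 1024 falls short of 9481/7 but 2¹¹ = 2048 reaches it, so n = 11.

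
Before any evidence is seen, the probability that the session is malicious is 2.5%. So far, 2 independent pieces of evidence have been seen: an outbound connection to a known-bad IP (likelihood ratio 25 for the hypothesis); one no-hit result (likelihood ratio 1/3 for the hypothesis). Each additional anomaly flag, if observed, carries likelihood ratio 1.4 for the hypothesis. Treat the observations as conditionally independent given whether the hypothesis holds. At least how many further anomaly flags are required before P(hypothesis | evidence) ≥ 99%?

Prior odds = 0.025/0.975 = 1/39.
Combined Bayes factor of the evidence already in hand = 25 × (1/3) = 25/3.
Odds after that evidence = (1/39) × 25/3 = 25/117.
Target odds = 0.99/0.01 = 99.
Need 1.4ⁿ ≥ 99 ÷ (25/117) = 463.32.
1.4¹⁸ ≈426.879 falls short of 463.32 but 1.4¹⁹ ≈597.63 reaches it, so n = 19.

19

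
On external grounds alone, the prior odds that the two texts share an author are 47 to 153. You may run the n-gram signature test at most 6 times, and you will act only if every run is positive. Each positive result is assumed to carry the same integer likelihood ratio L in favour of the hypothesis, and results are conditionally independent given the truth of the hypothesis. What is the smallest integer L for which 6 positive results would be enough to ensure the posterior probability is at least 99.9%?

Prior odds = 47/153.
Target odds = 0.999/0.001 = 999.
Need L⁶ ≥ 999 ÷ (47/153) = 152847/47.
3⁶ = 729 < 152847/47 ≤ 4096 = 4⁶, so L = 4.

4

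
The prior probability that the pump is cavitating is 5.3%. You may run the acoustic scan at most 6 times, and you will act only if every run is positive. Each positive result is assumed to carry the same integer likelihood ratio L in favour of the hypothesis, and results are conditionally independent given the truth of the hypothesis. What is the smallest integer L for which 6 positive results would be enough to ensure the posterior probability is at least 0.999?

6

Prior odds = 0.053/0.947 = 53/947.
Target odds = 0.999/0.001 = 999.
Need L⁶ ≥ 999 ÷ (53/947) = 946053/53.
5⁶ = 15625 < 946053/53 ≤ 46656 = 6⁶, so L = 6.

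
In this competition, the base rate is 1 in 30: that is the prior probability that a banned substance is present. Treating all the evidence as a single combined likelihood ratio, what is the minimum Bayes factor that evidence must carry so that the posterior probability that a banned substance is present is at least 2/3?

Prior odds = (1/30)/(29/30) = 1/29.
Target odds = (2/3)/(1/3) = 2.
Required Bayes factor = 2 ÷ (1/29) = 58.

58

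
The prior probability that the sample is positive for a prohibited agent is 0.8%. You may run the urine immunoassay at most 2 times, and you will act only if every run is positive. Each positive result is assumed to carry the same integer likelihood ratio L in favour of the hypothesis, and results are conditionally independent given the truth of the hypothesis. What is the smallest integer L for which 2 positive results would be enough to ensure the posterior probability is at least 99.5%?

158

Prior odds = 0.008/0.992 = 1/124.
Target odds = 0.995/0.005 = 199.
Need L² ≥ 199 ÷ (1/124) = 24676.
157² = 24649 < 24676 ≤ 24964 = 158², so L = 158.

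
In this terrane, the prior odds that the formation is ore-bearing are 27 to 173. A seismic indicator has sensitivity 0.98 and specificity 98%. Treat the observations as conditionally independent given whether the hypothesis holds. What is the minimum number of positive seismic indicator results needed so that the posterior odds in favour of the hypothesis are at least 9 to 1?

Prior odds = 27/173.
False-positive rate = 1 − 0.98 = 0.02; likelihood ratio of a positive = 0.98/0.02 = 49.
Target odds = 9.
Require 49ⁿ ≥ 9 ÷ (27/173) = 173/3.
49¹ = 49 falls short of 173/3 but 49² = 2401 reaches it, so n = 2.

2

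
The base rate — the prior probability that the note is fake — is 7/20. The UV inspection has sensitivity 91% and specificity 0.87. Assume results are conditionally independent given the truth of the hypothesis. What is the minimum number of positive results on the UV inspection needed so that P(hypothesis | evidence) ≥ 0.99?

Prior odds = 0.35/0.65 = 7/13.
False-positive rate = 1 − 0.87 = 0.13; likelihood ratio of a positive = 0.91/0.13 = 7.
Target posterior odds = 0.99/0.01 = 99.
Require 7ⁿ ≥ 99 ÷ (7/13) = 1287/7.
7² = 49 falls short of 1287/7 but 7³ = 343 reaches it, so n = 3.

3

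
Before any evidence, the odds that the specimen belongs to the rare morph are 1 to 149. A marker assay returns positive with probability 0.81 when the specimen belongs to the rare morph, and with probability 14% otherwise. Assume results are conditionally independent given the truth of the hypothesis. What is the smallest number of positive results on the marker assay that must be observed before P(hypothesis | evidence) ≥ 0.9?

5

Prior odds = 1/149.
Likelihood ratio of a positive result = 0.81/0.14 = 81/14.
Target odds: 0.9 ÷ 0.1 = 9.
Require (81/14)ⁿ ≥ 9 ÷ (1/149) = 1341.
(81/14)⁴ = 43046721/38416 falls short of 1341 but (81/14)⁵ ≈6483.13 reaches it, so n = 5.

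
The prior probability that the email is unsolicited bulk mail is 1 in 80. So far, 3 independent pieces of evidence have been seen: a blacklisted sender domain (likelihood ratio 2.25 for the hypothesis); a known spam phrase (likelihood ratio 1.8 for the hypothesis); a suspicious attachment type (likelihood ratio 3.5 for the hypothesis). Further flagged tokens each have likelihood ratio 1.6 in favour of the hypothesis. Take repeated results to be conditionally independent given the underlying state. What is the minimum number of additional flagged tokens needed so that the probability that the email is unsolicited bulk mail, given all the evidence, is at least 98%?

12

Prior odds = 0.0125/0.9875 = 1/79.
Combined Bayes factor of the evidence already in hand = 2.25 × 1.8 × 3.5 = 14.175.
Odds after that evidence = (1/79) × 14.175 = 567/3160.
Target odds = 0.98/0.02 = 49.
Need 1.6ⁿ ≥ 49 ÷ (567/3160) = 22120/81.
1.6¹¹ ≈175.922 falls short of 22120/81 but 1.6¹² ≈281.475 reaches it, so n = 12.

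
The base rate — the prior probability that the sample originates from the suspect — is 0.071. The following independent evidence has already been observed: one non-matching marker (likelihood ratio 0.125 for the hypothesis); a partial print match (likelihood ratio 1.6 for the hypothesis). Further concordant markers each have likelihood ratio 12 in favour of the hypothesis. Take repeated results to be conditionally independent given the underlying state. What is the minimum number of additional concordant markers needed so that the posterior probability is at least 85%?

3

Prior odds = 0.071/0.929 = 71/929.
Combined Bayes factor of the evidence already in hand = 0.125 × 1.6 = 0.2.
Odds after that evidence = (71/929) × 0.2 = 71/4645.
Target odds = 0.85/0.15 = 17/3.
Need 12ⁿ ≥ 17/3 ÷ (71/4645) = 78965/213.
12² = 144 falls short of 78965/213 but 12³ = 1728 reaches it, so n = 3.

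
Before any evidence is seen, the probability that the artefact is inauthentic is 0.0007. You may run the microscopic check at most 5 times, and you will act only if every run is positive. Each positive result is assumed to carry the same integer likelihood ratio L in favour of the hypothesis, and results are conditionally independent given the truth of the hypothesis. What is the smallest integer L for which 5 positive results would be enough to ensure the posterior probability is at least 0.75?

6

Prior odds = 0.0007/0.9993 = 7/9993.
Target odds = 0.75/0.25 = 3.
Need L⁵ ≥ 3 ÷ (7/9993) = 29979/7.
5⁵ = 3125 < 29979/7 ≤ 7776 = 6⁵, so L = 6.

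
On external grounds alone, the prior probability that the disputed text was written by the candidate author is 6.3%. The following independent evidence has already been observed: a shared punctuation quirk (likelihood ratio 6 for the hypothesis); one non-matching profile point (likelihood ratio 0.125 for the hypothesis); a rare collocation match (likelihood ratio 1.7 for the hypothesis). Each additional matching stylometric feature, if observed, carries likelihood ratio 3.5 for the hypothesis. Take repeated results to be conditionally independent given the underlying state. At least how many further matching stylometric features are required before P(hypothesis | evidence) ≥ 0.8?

4

Prior odds = 0.063/0.937 = 63/937.
Combined Bayes factor of the evidence already in hand = 6 × 0.125 × 1.7 = 1.275.
Odds after that evidence = (63/937) × 1.275 = 3213/37480.
Target odds = 0.8/0.2 = 4.
Need 3.5ⁿ ≥ 4 ÷ (3213/37480) = 149920/3213.
3.5³ = 42.875 falls short of 149920/3213 but 3.5⁴ = 150.0625 reaches it, so n = 4.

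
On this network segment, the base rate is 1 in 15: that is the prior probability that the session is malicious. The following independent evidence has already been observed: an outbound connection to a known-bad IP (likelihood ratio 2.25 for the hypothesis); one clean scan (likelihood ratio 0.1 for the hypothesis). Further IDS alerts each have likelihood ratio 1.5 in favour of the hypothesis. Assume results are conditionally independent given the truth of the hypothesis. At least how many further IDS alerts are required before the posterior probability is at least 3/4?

Prior odds = (1/15)/(14/15) = 1/14.
Combined Bayes factor of the evidence already in hand = 2.25 × 0.1 = 0.225.
Odds after that evidence = (1/14) × 0.225 = 9/560.
Target odds = 0.75/0.25 = 3.
Need 1.5ⁿ ≥ 3 ÷ (9/560) = 560/3.
1.5¹² = 531441/4096 falls short of 560/3 but 1.5¹³ = 1594323/8192 reaches it, so n = 13.

13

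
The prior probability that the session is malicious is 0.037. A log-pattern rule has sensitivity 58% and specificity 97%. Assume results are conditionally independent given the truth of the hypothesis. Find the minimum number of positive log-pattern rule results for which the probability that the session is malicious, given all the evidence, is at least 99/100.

3

Prior odds = 0.037/0.963 = 37/963.
False-positive rate = 1 − 0.97 = 0.03; likelihood ratio of a positive = 0.58/0.03 = 58/3.
Target posterior odds = 0.99/0.01 = 99.
Need (37/963) × (58/3)ⁿ ≥ 99, i.e. (58/3)ⁿ ≥ 95337/37.
(58/3)² = 3364/9 falls short of 95337/37 but (58/3)³ = 195112/27 reaches it, so n = 3.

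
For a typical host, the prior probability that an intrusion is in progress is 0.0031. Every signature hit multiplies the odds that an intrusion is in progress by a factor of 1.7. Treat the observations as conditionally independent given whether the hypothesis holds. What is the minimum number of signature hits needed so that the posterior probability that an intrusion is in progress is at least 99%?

20

Prior odds: 0.0031 ÷ 0.9969 = 31/9969.
Likelihood ratio per signature hit = 1.7.
Target posterior odds = 0.99/0.01 = 99.
Need (31/9969) × 1.7ⁿ ≥ 99, i.e. 1.7ⁿ ≥ 986931/31.
1.7¹⁹ ≈23907.2 falls short of 986931/31 but 1.7²⁰ ≈40642.3 reaches it, so n = 20.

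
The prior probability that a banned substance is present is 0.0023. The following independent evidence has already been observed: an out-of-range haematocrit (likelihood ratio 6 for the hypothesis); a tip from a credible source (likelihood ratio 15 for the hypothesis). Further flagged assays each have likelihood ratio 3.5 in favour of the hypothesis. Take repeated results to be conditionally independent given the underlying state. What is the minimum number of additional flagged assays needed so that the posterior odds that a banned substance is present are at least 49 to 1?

Prior odds = 0.0023/0.9977 = 23/9977.
Combined Bayes factor of the evidence already in hand = 6 × 15 = 90.
Odds after that evidence = (23/9977) × 90 = 2070/9977.
Target odds = 49.
Need 3.5ⁿ ≥ 49 ÷ (2070/9977) = 488873/2070.
3.5⁴ = 150.0625 falls short of 488873/2070 but 3.5⁵ = 525.21875 reaches it, so n = 5.

5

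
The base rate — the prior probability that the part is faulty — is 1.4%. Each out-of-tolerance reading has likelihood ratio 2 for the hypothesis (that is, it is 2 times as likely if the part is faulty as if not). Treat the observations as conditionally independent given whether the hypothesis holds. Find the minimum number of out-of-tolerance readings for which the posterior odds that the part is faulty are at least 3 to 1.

8

Prior odds: 0.014 ÷ 0.986 = 7/493.
Likelihood ratio per out-of-tolerance reading = 2.
Target odds = 3.
Need (7/493) × 2ⁿ ≥ 3, i.e. 2ⁿ ≥ 1479/7.
2⁷ = 128 falls short of 1479/7 but 2⁸ = 256 reaches it, so n = 8.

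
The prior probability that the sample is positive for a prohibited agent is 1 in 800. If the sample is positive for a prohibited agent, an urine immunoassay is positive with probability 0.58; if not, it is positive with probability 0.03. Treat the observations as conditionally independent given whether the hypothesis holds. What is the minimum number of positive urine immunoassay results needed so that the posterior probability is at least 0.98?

Prior odds: 0.00125 ÷ 0.99875 = 1/799.
Likelihood ratio of a positive = 0.58/0.03 = 58/3.
Target posterior odds = 0.98/0.02 = 49.
Need (1/799) × (58/3)ⁿ ≥ 49, i.e. (58/3)ⁿ ≥ 39151.
(58/3)³ = 195112/27 falls short of 39151 but (58/3)⁴ = 11316496/81 reaches it, so n = 4.

4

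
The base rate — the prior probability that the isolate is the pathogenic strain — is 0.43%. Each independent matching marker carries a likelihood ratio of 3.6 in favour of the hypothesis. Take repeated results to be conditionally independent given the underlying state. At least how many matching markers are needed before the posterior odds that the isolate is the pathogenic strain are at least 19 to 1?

7

Prior odds = 0.0043/0.9957 = 43/9957.
Likelihood ratio per matching marker = 3.6.
Target odds = 19.
Require 3.6ⁿ ≥ 19 ÷ (43/9957) = 189183/43.
3.6⁶ = 34012224/15625 falls short of 189183/43 but 3.6⁷ = 612220032/78125 reaches it, so n = 7.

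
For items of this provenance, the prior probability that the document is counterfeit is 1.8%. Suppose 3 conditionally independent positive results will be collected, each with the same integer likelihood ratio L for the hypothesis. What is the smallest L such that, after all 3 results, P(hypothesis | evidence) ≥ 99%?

Prior odds = 0.018/0.982 = 9/491.
Target odds = 0.99/0.01 = 99.
Need L³ ≥ 99 ÷ (9/491) = 5401.
17³ = 4913 < 5401 ≤ 5832 = 18³, so L = 18.

18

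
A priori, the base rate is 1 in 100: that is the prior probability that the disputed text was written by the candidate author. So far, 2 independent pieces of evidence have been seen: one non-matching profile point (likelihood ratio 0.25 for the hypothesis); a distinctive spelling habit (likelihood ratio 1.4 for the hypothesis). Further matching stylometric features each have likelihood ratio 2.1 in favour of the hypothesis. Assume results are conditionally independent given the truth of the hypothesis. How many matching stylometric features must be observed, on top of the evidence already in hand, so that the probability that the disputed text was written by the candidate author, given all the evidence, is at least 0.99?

Prior odds = 0.01/0.99 = 1/99.
Combined Bayes factor of the evidence already in hand = 0.25 × 1.4 = 0.35.
Odds after that evidence = (1/99) × 0.35 = 7/1980.
Target odds = 0.99/0.01 = 99.
Need 2.1ⁿ ≥ 99 ÷ (7/1980) = 196020/7.
2.1¹³ ≈15447.2 falls short of 196020/7 but 2.1¹⁴ ≈32439.2 reaches it, so n = 14.

14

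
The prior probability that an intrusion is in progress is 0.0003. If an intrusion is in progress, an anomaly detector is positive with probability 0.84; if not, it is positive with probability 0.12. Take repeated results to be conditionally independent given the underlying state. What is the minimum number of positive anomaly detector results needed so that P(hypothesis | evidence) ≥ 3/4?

Prior odds: 0.0003 ÷ 0.9997 = 3/9997.
Likelihood ratio of a positive = 0.84/0.12 = 7.
Target posterior odds = 0.75/0.25 = 3.
Require 7ⁿ ≥ 3 ÷ (3/9997) = 9997.
7⁴ = 2401 falls short of 9997 but 7⁵ = 16807 reaches it, so n = 5.

5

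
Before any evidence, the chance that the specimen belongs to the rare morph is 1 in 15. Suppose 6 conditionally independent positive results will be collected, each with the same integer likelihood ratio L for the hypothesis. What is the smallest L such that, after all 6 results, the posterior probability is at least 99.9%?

5

Prior odds = (1/15)/(14/15) = 1/14.
Target odds = 0.999/0.001 = 999.
Need L⁶ ≥ 999 ÷ (1/14) = 13986.
4⁶ = 4096 < 13986 ≤ 15625 = 5⁶, so L = 5.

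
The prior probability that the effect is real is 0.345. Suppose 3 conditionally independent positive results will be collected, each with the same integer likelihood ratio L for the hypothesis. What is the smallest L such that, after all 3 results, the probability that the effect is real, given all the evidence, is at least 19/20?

Prior odds = 0.345/0.655 = 69/131.
Target odds = 0.95/0.05 = 19.
Need L³ ≥ 19 ÷ (69/131) = 2489/69.
3³ = 27 < 2489/69 ≤ 64 = 4³, so L = 4.

4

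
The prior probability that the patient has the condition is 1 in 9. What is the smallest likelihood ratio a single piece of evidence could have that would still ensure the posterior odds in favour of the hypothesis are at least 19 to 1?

Prior odds = (1/9)/(8/9) = 0.125.
Target odds = 19.
Required Bayes factor = 19 ÷ 0.125 = 152.

152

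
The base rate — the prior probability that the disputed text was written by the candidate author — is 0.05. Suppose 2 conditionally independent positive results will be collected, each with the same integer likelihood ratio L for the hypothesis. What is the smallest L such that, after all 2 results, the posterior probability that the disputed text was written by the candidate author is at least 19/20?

Prior odds = 0.05/0.95 = 1/19.
Target odds = 0.95/0.05 = 19.
Need L² ≥ 19 ÷ (1/19) = 361.
18² = 324 < 361 ≤ 361 = 19², so L = 19.

19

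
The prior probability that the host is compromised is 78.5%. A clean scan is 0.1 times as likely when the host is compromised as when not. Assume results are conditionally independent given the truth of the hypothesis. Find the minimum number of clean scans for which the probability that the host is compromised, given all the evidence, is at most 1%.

3

Prior odds = 0.785/0.215 = 157/43.
Likelihood ratio per clean scan = 0.1.
Target posterior odds = 0.01/0.99 = 1/99.
Need (157/43) × 0.1ⁿ ≤ 1/99, i.e. 0.1ⁿ ≤ 43/15543.
0.1² = 0.01 is still above 43/15543 but 0.1³ = 0.001 is at or below it, so n = 3.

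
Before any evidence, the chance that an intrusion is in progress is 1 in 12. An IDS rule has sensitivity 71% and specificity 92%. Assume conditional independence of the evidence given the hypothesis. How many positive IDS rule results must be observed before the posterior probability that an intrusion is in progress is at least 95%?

Prior odds = (1/12)/(11/12) = 1/11.
False-positive rate = 1 − 0.92 = 0.08; likelihood ratio of a positive = 0.71/0.08 = 8.875.
Target posterior odds = 0.95/0.05 = 19.
Require 8.875ⁿ ≥ 19 ÷ (1/11) = 209.
8.875² = 78.765625 falls short of 209 but 8.875³ = 357911/512 reaches it, so n = 3.

3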